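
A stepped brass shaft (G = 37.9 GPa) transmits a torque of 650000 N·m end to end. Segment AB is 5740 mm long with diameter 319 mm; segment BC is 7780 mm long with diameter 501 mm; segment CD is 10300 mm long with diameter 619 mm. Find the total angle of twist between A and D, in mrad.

131 mrad

J_AB = π(0.319)⁴/32 = 1.02×10^-3 m⁴; J_BC = π(0.501)⁴/32 = 6.19×10^-3 m⁴; J_CD = π(0.619)⁴/32 = 0.0144 m⁴.
θ = (T/G)·Σ L_i/J_i = (650000/37.9×10⁹)·(5.74/1.02×10^-3 + 7.78/6.19×10^-3 + 10.3/0.0144) = 0.1307 rad.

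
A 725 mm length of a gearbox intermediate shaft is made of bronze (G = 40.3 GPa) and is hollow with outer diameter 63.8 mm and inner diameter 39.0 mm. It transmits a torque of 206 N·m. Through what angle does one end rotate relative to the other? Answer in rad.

J = π(d_o⁴ − d_i⁴)/32 = π(0.0638⁴ − 0.0390⁴)/32 = 1.399×10^-6 m⁴.
θ = T·L/(G·J) = 206.0 × 0.725 / (40.3×10⁹ × 1.399×10^-6) = 2.648×10^-3 rad.

0.00265 rad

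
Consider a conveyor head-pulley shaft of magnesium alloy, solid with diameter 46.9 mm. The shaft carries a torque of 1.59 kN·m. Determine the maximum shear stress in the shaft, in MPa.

78.5 MPa

J = πd⁴/32 = π(0.0469)⁴/32 = 4.750×10^-7 m⁴.
τ_max = T·r/J = 1590 × 0.0234 / 4.750×10^-7 = 7.850×10^7 Pa.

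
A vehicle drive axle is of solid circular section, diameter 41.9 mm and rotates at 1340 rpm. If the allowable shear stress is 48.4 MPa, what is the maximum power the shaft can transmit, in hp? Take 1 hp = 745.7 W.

132 hp

J = πd⁴/32 = π(0.0419)⁴/32 = 3.026×10^-7 m⁴.
T_max = τ_allow·J/r = 4.84×10^7 × 3.026×10^-7 / 0.0209 = 699.1 N·m.
ω = 2π·1340/60 = 140.3 rad/s, so P_max = T_max·ω = 9.810×10^4 W.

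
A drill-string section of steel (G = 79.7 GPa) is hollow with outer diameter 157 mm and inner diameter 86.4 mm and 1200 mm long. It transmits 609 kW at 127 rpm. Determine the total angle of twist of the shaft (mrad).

12.7 mrad

ω = 2π·127/60 = 13.30 rad/s, so T = P/ω = 609×10³ / 13.30 = 45790 N·m.
J = π(d_o⁴ − d_i⁴)/32 = π(0.157⁴ − 0.0864⁴)/32 = 5.418×10^-5 m⁴.
θ = T·L/(G·J) = 45790 × 1.20 / (79.7×10⁹ × 5.418×10^-5) = 0.01273 rad.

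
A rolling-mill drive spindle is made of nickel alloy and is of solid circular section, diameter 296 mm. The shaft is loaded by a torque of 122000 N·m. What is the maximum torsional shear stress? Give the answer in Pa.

2.40e7 Pa

J = πd⁴/32 = π(0.296)⁴/32 = 7.536×10^-4 m⁴.
τ_max = T·r/J = 122000 × 0.148 / 7.536×10^-4 = 2.396×10^7 Pa.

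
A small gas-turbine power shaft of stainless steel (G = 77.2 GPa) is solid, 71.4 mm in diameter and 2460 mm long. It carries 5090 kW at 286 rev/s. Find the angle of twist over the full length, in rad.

0.0354 rad

ω = 2π·286 = 1797 rad/s, so T = P/ω = 5090×10³ / 1797 = 2833 N·m.
J = πd⁴/32 = π(0.0714)⁴/32 = 2.551×10^-6 m⁴.
θ = T·L/(G·J) = 2833 × 2.46 / (77.2×10⁹ × 2.551×10^-6) = 0.03538 rad.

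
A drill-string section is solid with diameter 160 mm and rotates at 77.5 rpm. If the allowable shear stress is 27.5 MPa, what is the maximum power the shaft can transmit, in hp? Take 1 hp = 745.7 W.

J = πd⁴/32 = π(0.160)⁴/32 = 6.434×10^-5 m⁴.
T_max = τ_allow·J/r = 2.75×10^7 × 6.434×10^-5 / 0.0800 = 22120 N·m.
ω = 2π·77.5/60 = 8.116 rad/s, so P_max = T_max·ω = 1.795×10^5 W.

241 hp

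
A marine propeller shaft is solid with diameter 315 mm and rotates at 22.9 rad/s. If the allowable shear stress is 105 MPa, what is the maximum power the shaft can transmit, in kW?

J = πd⁴/32 = π(0.315)⁴/32 = 9.666×10^-4 m⁴.
T_max = τ_allow·J/r = 1.05×10^8 × 9.666×10^-4 / 0.158 = 644400 N·m.
ω = 22.9 rad/s, so P_max = T_max·ω = 1.476×10^7 W.

14800 kW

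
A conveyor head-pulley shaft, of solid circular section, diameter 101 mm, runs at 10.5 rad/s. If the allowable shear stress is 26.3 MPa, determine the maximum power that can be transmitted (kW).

55.9 kW

J = πd⁴/32 = π(0.101)⁴/32 = 1.022×10^-5 m⁴.
T_max = τ_allow·J/r = 2.63×10^7 × 1.022×10^-5 / 0.0505 = 5320 N·m.
ω = 10.5 rad/s, so P_max = T_max·ω = 5.586×10^4 W.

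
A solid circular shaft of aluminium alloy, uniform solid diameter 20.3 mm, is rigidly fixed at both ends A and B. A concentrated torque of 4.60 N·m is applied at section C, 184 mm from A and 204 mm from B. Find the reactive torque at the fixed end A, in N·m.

With uniform GJ and both ends fixed, compatibility θ_AC = θ_CB gives T_A·a = T_B·b, together with T_A + T_B = T₀.
T_A = T₀·b/(a+b) = 4.600·204/388.0 = 2.419 N·m; T_B = 2.181 N·m.

2.42 N·m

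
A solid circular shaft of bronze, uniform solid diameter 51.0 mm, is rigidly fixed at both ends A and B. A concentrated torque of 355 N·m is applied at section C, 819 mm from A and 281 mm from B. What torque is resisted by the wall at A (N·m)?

With uniform GJ and both ends fixed, compatibility θ_AC = θ_CB gives T_A·a = T_B·b, together with T_A + T_B = T₀.
T_A = T₀·b/(a+b) = 355.0·281/1100 = 90.69 N·m; T_B = 264.3 N·m.

90.7 N·m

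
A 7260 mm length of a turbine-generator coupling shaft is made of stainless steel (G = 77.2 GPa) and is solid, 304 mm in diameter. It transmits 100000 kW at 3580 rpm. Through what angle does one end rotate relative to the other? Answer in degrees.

ω = 2π·3580/60 = 374.9 rad/s, so T = P/ω = 100000×10³ / 374.9 = 266700 N·m.
J = πd⁴/32 = π(0.304)⁴/32 = 8.385×10^-4 m⁴.
θ = T·L/(G·J) = 266700 × 7.26 / (77.2×10⁹ × 8.385×10^-4) = 0.02992 rad.

1.71°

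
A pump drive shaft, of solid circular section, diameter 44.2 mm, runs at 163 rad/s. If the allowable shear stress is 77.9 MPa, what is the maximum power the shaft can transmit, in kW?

215 kW

J = πd⁴/32 = π(0.0442)⁴/32 = 3.747×10^-7 m⁴.
T_max = τ_allow·J/r = 7.79×10^7 × 3.747×10^-7 / 0.0221 = 1321 N·m.
ω = 163 rad/s, so P_max = T_max·ω = 2.153×10^5 W.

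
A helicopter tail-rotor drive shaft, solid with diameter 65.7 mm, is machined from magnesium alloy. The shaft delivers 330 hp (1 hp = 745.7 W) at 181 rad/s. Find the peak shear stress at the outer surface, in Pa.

ω = 181 rad/s, so T = P/ω = 330×745.7 / 181.0 = 1360 N·m.
J = πd⁴/32 = π(0.0657)⁴/32 = 1.829×10^-6 m⁴.
τ_max = T·r/J = 1360 × 0.0329 / 1.829×10^-6 = 2.442×10^7 Pa.

2.44e7 Pa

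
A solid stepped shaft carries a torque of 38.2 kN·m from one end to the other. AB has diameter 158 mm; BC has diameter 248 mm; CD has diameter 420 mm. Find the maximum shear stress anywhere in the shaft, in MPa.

Under the same torque, τ_max = 16T/(πd³) is largest where d is smallest — segment AB (d = 158 mm).
τ_max = 16·38200/(π·(0.158)³) = 4.932×10^7 Pa.

49.3 MPa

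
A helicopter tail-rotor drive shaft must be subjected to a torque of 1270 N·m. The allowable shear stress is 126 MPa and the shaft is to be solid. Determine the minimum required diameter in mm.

37.2 mm

For a solid shaft τ_max = 16T/(πd³), so d = (16T/(π τ_allow))^(1/3) = (16·1270/(π·1.26×10^8))^(1/3) = 0.03717 m.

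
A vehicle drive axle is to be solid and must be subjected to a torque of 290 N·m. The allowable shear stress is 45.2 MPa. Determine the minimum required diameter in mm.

32.0 mm

For a solid shaft τ_max = 16T/(πd³), so d = (16T/(π τ_allow))^(1/3) = (16·290.0/(π·4.52×10^7))^(1/3) = 0.03197 m.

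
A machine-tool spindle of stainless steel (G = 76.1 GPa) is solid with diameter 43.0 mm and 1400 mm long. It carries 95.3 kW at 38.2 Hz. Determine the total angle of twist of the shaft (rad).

ω = 2π·38.2 = 240.0 rad/s, so T = P/ω = 95.3×10³ / 240.0 = 397.1 N·m.
J = πd⁴/32 = π(0.0430)⁴/32 = 3.356×10^-7 m⁴.
θ = T·L/(G·J) = 397.1 × 1.40 / (76.1×10⁹ × 3.356×10^-7) = 0.02176 rad.

0.0218 rad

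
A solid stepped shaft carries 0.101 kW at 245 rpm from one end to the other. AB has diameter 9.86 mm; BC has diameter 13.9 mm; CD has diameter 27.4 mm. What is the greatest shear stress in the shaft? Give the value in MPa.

20.9 MPa

ω = 2π·245/60 = 25.66 rad/s, so T = P/ω = 0.101×10³ / 25.66 = 3.937 N·m.
Under the same torque, τ_max = 16T/(πd³) is largest where d is smallest — segment AB (d = 9.86 mm).
τ_max = 16·3.937/(π·(0.00986)³) = 2.092×10^7 Pa.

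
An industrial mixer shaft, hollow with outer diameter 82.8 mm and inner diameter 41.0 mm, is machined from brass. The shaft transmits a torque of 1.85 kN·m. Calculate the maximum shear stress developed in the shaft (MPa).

17.7 MPa

J = π(d_o⁴ − d_i⁴)/32 = π(0.0828⁴ − 0.0410⁴)/32 = 4.337×10^-6 m⁴.
τ_max = T·r/J = 1850 × 0.0414 / 4.337×10^-6 = 1.766×10^7 Pa.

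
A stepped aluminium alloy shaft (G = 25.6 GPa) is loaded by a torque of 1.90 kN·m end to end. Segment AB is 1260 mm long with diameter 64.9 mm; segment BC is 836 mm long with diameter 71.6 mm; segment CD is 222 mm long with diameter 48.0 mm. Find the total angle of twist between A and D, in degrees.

6.27°

J_AB = π(0.0649)⁴/32 = 1.74×10^-6 m⁴; J_BC = π(0.0716)⁴/32 = 2.58×10^-6 m⁴; J_CD = π(0.0480)⁴/32 = 5.21×10^-7 m⁴.
θ = (T/G)·Σ L_i/J_i = (1900/25.6×10⁹)·(1.26/1.74×10^-6 + 0.836/2.58×10^-6 + 0.222/5.21×10^-7) = 0.1094 rad.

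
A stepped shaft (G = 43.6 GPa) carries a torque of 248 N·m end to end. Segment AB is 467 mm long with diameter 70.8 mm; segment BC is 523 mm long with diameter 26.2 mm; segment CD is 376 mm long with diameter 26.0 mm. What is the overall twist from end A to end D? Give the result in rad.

0.113 rad

J_AB = π(0.0708)⁴/32 = 2.47×10^-6 m⁴; J_BC = π(0.0262)⁴/32 = 4.63×10^-8 m⁴; J_CD = π(0.0260)⁴/32 = 4.49×10^-8 m⁴.
θ = (T/G)·Σ L_i/J_i = (248.0/43.6×10⁹)·(0.467/2.47×10^-6 + 0.523/4.63×10^-8 + 0.376/4.49×10^-8) = 0.1131 rad.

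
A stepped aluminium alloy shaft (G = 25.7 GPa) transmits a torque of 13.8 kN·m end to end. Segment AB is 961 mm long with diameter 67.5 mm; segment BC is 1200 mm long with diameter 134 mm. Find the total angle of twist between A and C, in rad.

0.274 rad

J_AB = π(0.0675)⁴/32 = 2.04×10^-6 m⁴; J_BC = π(0.134)⁴/32 = 3.17×10^-5 m⁴.
θ = (T/G)·Σ L_i/J_i = (13800/25.7×10⁹)·(0.961/2.04×10^-6 + 1.20/3.17×10^-5) = 0.2736 rad.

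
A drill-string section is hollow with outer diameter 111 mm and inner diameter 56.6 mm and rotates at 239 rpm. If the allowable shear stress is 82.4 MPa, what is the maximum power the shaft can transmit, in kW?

516 kW

J = π(d_o⁴ − d_i⁴)/32 = π(0.111⁴ − 0.0566⁴)/32 = 1.390×10^-5 m⁴.
T_max = τ_allow·J/r = 8.24×10^7 × 1.390×10^-5 / 0.0555 = 20630 N·m.
ω = 2π·239/60 = 25.03 rad/s, so P_max = T_max·ω = 5.164×10^5 W.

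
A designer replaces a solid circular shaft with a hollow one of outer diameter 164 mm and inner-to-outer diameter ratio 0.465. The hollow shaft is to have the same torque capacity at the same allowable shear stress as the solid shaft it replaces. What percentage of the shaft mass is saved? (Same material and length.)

Equal τ_max and T ⇒ the solid shaft needs d_s³ = d_o³(1−k⁴), so d_s = 164·(1−0.465⁴)^(1/3) = 161.4 mm.
Area ratio A_h/A_s = d_o²(1−k²)/d_s² = (1−k²)/(1−k⁴)^(2/3) = 0.8092.
Mass saving = 1 − 0.8092 = 19.1 %.

19.1 %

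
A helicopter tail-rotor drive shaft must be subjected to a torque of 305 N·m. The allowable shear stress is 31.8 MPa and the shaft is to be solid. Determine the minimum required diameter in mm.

36.6 mm

For a solid shaft τ_max = 16T/(πd³), so d = (16T/(π τ_allow))^(1/3) = (16·305.0/(π·3.18×10^7))^(1/3) = 0.03656 m.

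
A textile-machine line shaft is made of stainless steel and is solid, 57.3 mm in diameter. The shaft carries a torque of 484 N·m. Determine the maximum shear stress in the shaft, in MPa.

J = πd⁴/32 = π(0.0573)⁴/32 = 1.058×10^-6 m⁴.
τ_max = T·r/J = 484.0 × 0.0286 / 1.058×10^-6 = 1.310×10^7 Pa.

13.1 MPa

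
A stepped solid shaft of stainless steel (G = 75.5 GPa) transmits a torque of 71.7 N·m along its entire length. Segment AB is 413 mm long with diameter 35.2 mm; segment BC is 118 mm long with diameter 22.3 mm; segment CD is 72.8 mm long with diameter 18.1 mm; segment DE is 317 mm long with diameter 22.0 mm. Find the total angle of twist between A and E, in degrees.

1.54°

J_AB = π(0.0352)⁴/32 = 1.51×10^-7 m⁴; J_BC = π(0.0223)⁴/32 = 2.43×10^-8 m⁴; J_CD = π(0.0181)⁴/32 = 1.05×10^-8 m⁴; J_DE = π(0.0220)⁴/32 = 2.30×10^-8 m⁴.
θ = (T/G)·Σ L_i/J_i = (71.70/75.5×10⁹)·(0.413/1.51×10^-7 + 0.118/2.43×10^-8 + 0.0728/1.05×10^-8 + 0.317/2.30×10^-8) = 0.02687 rad.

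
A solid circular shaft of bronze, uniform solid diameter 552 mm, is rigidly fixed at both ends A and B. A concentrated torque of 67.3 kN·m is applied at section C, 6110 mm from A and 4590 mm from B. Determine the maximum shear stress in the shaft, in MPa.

With uniform GJ and both ends fixed, compatibility θ_AC = θ_CB gives T_A·a = T_B·b, together with T_A + T_B = T₀.
T_A = T₀·b/(a+b) = 67300·4590/10700 = 28870 N·m; T_B = 38430 N·m.
τ in each portion: τ_AC = 8.74×10^5 Pa, τ_CB = 1.16×10^6 Pa; maximum is in CB.
τ_max = T_CB·r/J = 38430·0.276/9.11×10^-3 = 1.164×10^6 Pa.

1.16 MPa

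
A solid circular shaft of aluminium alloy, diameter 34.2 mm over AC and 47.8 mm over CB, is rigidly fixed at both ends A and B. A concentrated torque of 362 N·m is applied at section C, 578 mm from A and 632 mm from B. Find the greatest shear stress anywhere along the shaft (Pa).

Compatibility: T_A·a/J_AC = T_B·b/J_CB with T_A + T_B = T₀.
J_AC = 1.34×10^-7 m⁴, J_CB = 5.13×10^-7 m⁴, so T_A = T₀·(J_AC/a)/((J_AC/a)+(J_CB/b)) = 80.62 N·m, T_B = 281.4 N·m.
τ in each portion: τ_AC = 1.03×10^7 Pa, τ_CB = 1.31×10^7 Pa; maximum is in CB.
τ_max = T_CB·r/J = 281.4·0.0239/5.13×10^-7 = 1.312×10^7 Pa.

1.31e7 Pa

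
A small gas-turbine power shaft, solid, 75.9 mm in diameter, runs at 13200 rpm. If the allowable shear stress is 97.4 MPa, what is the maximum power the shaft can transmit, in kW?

J = πd⁴/32 = π(0.0759)⁴/32 = 3.258×10^-6 m⁴.
T_max = τ_allow·J/r = 9.74×10^7 × 3.258×10^-6 / 0.0380 = 8362 N·m.
ω = 2π·13200/60 = 1382 rad/s, so P_max = T_max·ω = 1.156×10^7 W.

11600 kW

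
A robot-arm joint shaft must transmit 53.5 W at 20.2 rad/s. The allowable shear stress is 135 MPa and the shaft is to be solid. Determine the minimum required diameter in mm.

ω = 20.2 rad/s, so T = P/ω = 53.5 / 20.20 = 2.649 N·m.
For a solid shaft τ_max = 16T/(πd³), so d = (16T/(π τ_allow))^(1/3) = (16·2.649/(π·1.35×10^8))^(1/3) = 0.004640 m.

4.64 mm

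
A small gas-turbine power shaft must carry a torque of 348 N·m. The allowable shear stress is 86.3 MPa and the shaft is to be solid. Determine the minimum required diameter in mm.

27.4 mm

For a solid shaft τ_max = 16T/(πd³), so d = (16T/(π τ_allow))^(1/3) = (16·348.0/(π·8.63×10^7))^(1/3) = 0.02739 m.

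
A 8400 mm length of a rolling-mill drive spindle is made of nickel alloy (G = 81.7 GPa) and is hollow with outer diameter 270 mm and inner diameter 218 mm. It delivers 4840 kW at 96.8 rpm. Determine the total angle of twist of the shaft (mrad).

ω = 2π·96.8/60 = 10.14 rad/s, so T = P/ω = 4840×10³ / 10.14 = 477500 N·m.
J = π(d_o⁴ − d_i⁴)/32 = π(0.270⁴ − 0.218⁴)/32 = 3.000×10^-4 m⁴.
θ = T·L/(G·J) = 477500 × 8.40 / (81.7×10⁹ × 3.000×10^-4) = 0.1636 rad.

164 mrad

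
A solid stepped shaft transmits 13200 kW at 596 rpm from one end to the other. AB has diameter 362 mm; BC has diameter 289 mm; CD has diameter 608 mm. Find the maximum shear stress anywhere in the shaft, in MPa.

ω = 2π·596/60 = 62.41 rad/s, so T = P/ω = 13200×10³ / 62.41 = 211500 N·m.
Under the same torque, τ_max = 16T/(πd³) is largest where d is smallest — segment BC (d = 289 mm).
τ_max = 16·211500/(π·(0.289)³) = 4.462×10^7 Pa.

44.6 MPa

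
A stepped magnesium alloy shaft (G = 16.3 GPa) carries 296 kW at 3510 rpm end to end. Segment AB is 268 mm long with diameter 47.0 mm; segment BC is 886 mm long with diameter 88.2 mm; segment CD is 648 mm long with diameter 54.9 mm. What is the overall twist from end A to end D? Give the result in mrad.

ω = 2π·3510/60 = 367.6 rad/s, so T = P/ω = 296×10³ / 367.6 = 805.3 N·m.
J_AB = π(0.0470)⁴/32 = 4.79×10^-7 m⁴; J_BC = π(0.0882)⁴/32 = 5.94×10^-6 m⁴; J_CD = π(0.0549)⁴/32 = 8.92×10^-7 m⁴.
θ = (T/G)·Σ L_i/J_i = (805.3/16.3×10⁹)·(0.268/4.79×10^-7 + 0.886/5.94×10^-6 + 0.648/8.92×10^-7) = 0.07090 rad.

70.9 mrad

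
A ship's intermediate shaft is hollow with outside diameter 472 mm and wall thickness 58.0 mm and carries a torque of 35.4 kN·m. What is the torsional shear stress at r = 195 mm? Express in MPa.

2.09 MPa

J = π(d_o⁴ − d_i⁴)/32 = π(0.472⁴ − 0.356⁴)/32 = 3.296×10^-3 m⁴.
Shear stress varies linearly with radius: τ = T·r/J = 35400 × 0.195 / 3.296×10^-3 = 2.094×10^6 Pa.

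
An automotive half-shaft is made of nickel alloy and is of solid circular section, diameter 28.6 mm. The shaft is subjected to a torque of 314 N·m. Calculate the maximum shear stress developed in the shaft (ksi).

J = πd⁴/32 = π(0.0286)⁴/32 = 6.568×10^-8 m⁴.
τ_max = T·r/J = 314.0 × 0.0143 / 6.568×10^-8 = 6.836×10^7 Pa.

9.91 ksi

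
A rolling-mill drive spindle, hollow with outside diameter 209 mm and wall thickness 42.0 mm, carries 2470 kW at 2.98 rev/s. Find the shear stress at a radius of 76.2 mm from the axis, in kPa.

61500 kPa

ω = 2π·2.98 = 18.72 rad/s, so T = P/ω = 2470×10³ / 18.72 = 131900 N·m.
J = π(d_o⁴ − d_i⁴)/32 = π(0.209⁴ − 0.125⁴)/32 = 1.634×10^-4 m⁴.
Shear stress varies linearly with radius: τ = T·r/J = 131900 × 0.0762 / 1.634×10^-4 = 6.154×10^7 Pa.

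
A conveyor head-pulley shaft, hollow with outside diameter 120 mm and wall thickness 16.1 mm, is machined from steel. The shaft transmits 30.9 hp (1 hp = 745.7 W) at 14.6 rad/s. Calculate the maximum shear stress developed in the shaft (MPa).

6.52 MPa

ω = 14.6 rad/s, so T = P/ω = 30.9×745.7 / 14.60 = 1578 N·m.
J = π(d_o⁴ − d_i⁴)/32 = π(0.120⁴ − 0.0878⁴)/32 = 1.452×10^-5 m⁴.
τ_max = T·r/J = 1578 × 0.0600 / 1.452×10^-5 = 6.520×10^6 Pa.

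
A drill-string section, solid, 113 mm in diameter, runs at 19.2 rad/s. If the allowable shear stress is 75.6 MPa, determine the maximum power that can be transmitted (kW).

J = πd⁴/32 = π(0.113)⁴/32 = 1.601×10^-5 m⁴.
T_max = τ_allow·J/r = 7.56×10^7 × 1.601×10^-5 / 0.0565 = 21420 N·m.
ω = 19.2 rad/s, so P_max = T_max·ω = 4.112×10^5 W.

411 kW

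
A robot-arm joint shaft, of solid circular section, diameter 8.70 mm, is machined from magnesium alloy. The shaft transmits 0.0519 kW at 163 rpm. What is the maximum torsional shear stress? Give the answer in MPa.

ω = 2π·163/60 = 17.07 rad/s, so T = P/ω = 0.0519×10³ / 17.07 = 3.041 N·m.
J = πd⁴/32 = π(0.00870)⁴/32 = 5.624×10^-10 m⁴.
τ_max = T·r/J = 3.041 × 0.00435 / 5.624×10^-10 = 2.352×10^7 Pa.

23.5 MPa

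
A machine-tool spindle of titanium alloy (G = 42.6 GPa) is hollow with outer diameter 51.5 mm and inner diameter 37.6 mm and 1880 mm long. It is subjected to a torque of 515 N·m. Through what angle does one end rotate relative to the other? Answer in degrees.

2.63°

J = π(d_o⁴ − d_i⁴)/32 = π(0.0515⁴ − 0.0376⁴)/32 = 4.944×10^-7 m⁴.
θ = T·L/(G·J) = 515.0 × 1.88 / (42.6×10⁹ × 4.944×10^-7) = 0.04597 rad.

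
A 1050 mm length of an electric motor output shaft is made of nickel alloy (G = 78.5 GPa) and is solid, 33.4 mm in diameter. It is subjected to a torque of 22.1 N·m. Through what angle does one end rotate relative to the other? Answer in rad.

0.00242 rad

J = πd⁴/32 = π(0.0334)⁴/32 = 1.222×10^-7 m⁴.
θ = T·L/(G·J) = 22.10 × 1.05 / (78.5×10⁹ × 1.222×10^-7) = 2.420×10^-3 rad.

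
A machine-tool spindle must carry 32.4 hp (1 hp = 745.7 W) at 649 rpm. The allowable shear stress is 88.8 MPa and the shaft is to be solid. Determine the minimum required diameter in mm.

27.3 mm

ω = 2π·649/60 = 67.96 rad/s, so T = P/ω = 32.4×745.7 / 67.96 = 355.5 N·m.
For a solid shaft τ_max = 16T/(πd³), so d = (16T/(π τ_allow))^(1/3) = (16·355.5/(π·8.88×10^7))^(1/3) = 0.02732 m.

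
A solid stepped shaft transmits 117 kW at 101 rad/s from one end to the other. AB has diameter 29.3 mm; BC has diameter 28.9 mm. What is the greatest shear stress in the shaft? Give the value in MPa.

244 MPa

ω = 101 rad/s, so T = P/ω = 117×10³ / 101.0 = 1158 N·m.
Under the same torque, τ_max = 16T/(πd³) is largest where d is smallest — segment BC (d = 28.9 mm).
τ_max = 16·1158/(π·(0.0289)³) = 2.444×10^8 Pa.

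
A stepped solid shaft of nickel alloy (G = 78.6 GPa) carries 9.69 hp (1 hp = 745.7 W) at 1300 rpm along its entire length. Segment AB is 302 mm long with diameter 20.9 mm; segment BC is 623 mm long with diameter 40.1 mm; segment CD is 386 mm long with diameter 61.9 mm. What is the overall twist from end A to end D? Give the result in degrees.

0.729°

ω = 2π·1300/60 = 136.1 rad/s, so T = P/ω = 9.69×745.7 / 136.1 = 53.08 N·m.
J_AB = π(0.0209)⁴/32 = 1.87×10^-8 m⁴; J_BC = π(0.0401)⁴/32 = 2.54×10^-7 m⁴; J_CD = π(0.0619)⁴/32 = 1.44×10^-6 m⁴.
θ = (T/G)·Σ L_i/J_i = (53.08/78.6×10⁹)·(0.302/1.87×10^-8 + 0.623/2.54×10^-7 + 0.386/1.44×10^-6) = 0.01273 rad.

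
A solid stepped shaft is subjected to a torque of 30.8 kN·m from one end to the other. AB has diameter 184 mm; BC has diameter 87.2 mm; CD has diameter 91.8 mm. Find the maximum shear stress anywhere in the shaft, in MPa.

Under the same torque, τ_max = 16T/(πd³) is largest where d is smallest — segment BC (d = 87.2 mm).
τ_max = 16·30800/(π·(0.0872)³) = 2.366×10^8 Pa.

237 MPa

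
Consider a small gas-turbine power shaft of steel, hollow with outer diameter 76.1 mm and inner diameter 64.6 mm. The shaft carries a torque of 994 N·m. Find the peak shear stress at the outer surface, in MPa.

23.9 MPa

J = π(d_o⁴ − d_i⁴)/32 = π(0.0761⁴ − 0.0646⁴)/32 = 1.583×10^-6 m⁴.
τ_max = T·r/J = 994.0 × 0.0381 / 1.583×10^-6 = 2.389×10^7 Pa.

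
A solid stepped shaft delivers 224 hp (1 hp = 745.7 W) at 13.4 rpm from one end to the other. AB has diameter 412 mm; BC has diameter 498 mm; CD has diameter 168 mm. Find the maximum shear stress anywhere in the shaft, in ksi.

ω = 2π·13.4/60 = 1.403 rad/s, so T = P/ω = 224×745.7 / 1.403 = 119000 N·m.
Under the same torque, τ_max = 16T/(πd³) is largest where d is smallest — segment CD (d = 168 mm).
τ_max = 16·119000/(π·(0.168)³) = 1.279×10^8 Pa.

18.5 ksi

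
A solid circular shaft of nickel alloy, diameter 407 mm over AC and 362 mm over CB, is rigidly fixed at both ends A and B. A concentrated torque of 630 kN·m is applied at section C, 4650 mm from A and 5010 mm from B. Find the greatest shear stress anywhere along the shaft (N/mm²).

30.1 N/mm²

Compatibility: T_A·a/J_AC = T_B·b/J_CB with T_A + T_B = T₀.
J_AC = 2.69×10^-3 m⁴, J_CB = 1.69×10^-3 m⁴, so T_A = T₀·(J_AC/a)/((J_AC/a)+(J_CB/b)) = 398500 N·m, T_B = 231500 N·m.
τ in each portion: τ_AC = 3.01×10^7 Pa, τ_CB = 2.49×10^7 Pa; maximum is in AC.
τ_max = T_AC·r/J = 398500·0.203/2.69×10^-3 = 3.010×10^7 Pa.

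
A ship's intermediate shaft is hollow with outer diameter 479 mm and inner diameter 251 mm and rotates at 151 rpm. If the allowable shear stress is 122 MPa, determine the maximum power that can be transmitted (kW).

J = π(d_o⁴ − d_i⁴)/32 = π(0.479⁴ − 0.251⁴)/32 = 4.779×10^-3 m⁴.
T_max = τ_allow·J/r = 1.22×10^8 × 4.779×10^-3 / 0.239 = 2.434e6 N·m.
ω = 2π·151/60 = 15.81 rad/s, so P_max = T_max·ω = 3.849×10^7 W.

38500 kW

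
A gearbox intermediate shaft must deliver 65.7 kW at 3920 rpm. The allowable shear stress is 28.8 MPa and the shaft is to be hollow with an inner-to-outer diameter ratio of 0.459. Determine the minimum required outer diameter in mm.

ω = 2π·3920/60 = 410.5 rad/s, so T = P/ω = 65.7×10³ / 410.5 = 160.0 N·m.
For a hollow shaft with d_i/d_o = 0.459: τ_max = 16T/(π d_o³ (1−k⁴)), so d_o = [16T/(π τ_allow (1−k⁴))]^(1/3) = [16·160.0/(π·2.88×10^7·0.9556)]^(1/3) = 0.03094 m.

30.9 mm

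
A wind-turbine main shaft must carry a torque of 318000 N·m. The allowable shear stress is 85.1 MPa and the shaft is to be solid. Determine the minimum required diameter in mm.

For a solid shaft τ_max = 16T/(πd³), so d = (16T/(π τ_allow))^(1/3) = (16·318000/(π·8.51×10^7))^(1/3) = 0.2670 m.

267 mm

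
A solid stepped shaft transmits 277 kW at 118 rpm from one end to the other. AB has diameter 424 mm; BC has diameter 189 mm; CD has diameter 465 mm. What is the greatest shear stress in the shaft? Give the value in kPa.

ω = 2π·118/60 = 12.36 rad/s, so T = P/ω = 277×10³ / 12.36 = 22420 N·m.
Under the same torque, τ_max = 16T/(πd³) is largest where d is smallest — segment BC (d = 189 mm).
τ_max = 16·22420/(π·(0.189)³) = 1.691×10^7 Pa.

16900 kPa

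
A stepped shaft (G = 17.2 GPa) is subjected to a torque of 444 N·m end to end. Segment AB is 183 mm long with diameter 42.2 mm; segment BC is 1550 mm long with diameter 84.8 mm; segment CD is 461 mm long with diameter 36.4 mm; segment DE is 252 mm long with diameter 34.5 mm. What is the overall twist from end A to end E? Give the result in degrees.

7.96°

J_AB = π(0.0422)⁴/32 = 3.11×10^-7 m⁴; J_BC = π(0.0848)⁴/32 = 5.08×10^-6 m⁴; J_CD = π(0.0364)⁴/32 = 1.72×10^-7 m⁴; J_DE = π(0.0345)⁴/32 = 1.39×10^-7 m⁴.
θ = (T/G)·Σ L_i/J_i = (444.0/17.2×10⁹)·(0.183/3.11×10^-7 + 1.55/5.08×10^-6 + 0.461/1.72×10^-7 + 0.252/1.39×10^-7) = 0.1389 rad.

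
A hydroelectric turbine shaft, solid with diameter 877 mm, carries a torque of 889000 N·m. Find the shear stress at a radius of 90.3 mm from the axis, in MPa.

J = πd⁴/32 = π(0.877)⁴/32 = 0.05808 m⁴.
Shear stress varies linearly with radius: τ = T·r/J = 889000 × 0.0903 / 0.05808 = 1.382×10^6 Pa.

1.38 MPa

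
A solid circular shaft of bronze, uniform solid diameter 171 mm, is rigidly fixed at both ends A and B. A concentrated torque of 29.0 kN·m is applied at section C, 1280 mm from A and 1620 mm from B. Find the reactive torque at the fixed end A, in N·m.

16200 N·m

With uniform GJ and both ends fixed, compatibility θ_AC = θ_CB gives T_A·a = T_B·b, together with T_A + T_B = T₀.
T_A = T₀·b/(a+b) = 29000·1620/2900 = 16200 N·m; T_B = 12800 N·m.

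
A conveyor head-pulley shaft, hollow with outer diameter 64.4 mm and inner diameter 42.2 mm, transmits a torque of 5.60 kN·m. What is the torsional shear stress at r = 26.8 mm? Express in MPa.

J = π(d_o⁴ − d_i⁴)/32 = π(0.0644⁴ − 0.0422⁴)/32 = 1.377×10^-6 m⁴.
Shear stress varies linearly with radius: τ = T·r/J = 5600 × 0.0268 / 1.377×10^-6 = 1.090×10^8 Pa.

109 MPa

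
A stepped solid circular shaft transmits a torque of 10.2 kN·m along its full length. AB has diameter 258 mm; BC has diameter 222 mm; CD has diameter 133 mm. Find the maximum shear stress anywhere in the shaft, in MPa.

Under the same torque, τ_max = 16T/(πd³) is largest where d is smallest — segment CD (d = 133 mm).
τ_max = 16·10200/(π·(0.133)³) = 2.208×10^7 Pa.

22.1 MPa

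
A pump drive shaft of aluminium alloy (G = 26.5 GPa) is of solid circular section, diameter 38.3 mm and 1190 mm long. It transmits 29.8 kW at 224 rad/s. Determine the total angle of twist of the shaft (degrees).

1.62°

ω = 224 rad/s, so T = P/ω = 29.8×10³ / 224.0 = 133.0 N·m.
J = πd⁴/32 = π(0.0383)⁴/32 = 2.112×10^-7 m⁴.
θ = T·L/(G·J) = 133.0 × 1.19 / (26.5×10⁹ × 2.112×10^-7) = 0.02828 rad.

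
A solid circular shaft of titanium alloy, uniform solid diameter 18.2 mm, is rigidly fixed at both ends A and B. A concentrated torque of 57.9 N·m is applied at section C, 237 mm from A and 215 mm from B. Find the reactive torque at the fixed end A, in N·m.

27.5 N·m

With uniform GJ and both ends fixed, compatibility θ_AC = θ_CB gives T_A·a = T_B·b, together with T_A + T_B = T₀.
T_A = T₀·b/(a+b) = 57.90·215/452.0 = 27.54 N·m; T_B = 30.36 N·m.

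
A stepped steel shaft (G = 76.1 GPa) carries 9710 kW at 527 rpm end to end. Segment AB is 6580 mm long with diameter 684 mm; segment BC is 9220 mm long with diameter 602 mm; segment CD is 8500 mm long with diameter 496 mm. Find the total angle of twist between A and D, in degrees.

ω = 2π·527/60 = 55.19 rad/s, so T = P/ω = 9710×10³ / 55.19 = 175900 N·m.
J_AB = π(0.684)⁴/32 = 0.0215 m⁴; J_BC = π(0.602)⁴/32 = 0.0129 m⁴; J_CD = π(0.496)⁴/32 = 5.94×10^-3 m⁴.
θ = (T/G)·Σ L_i/J_i = (175900/76.1×10⁹)·(6.58/0.0215 + 9.22/0.0129 + 8.50/5.94×10^-3) = 5.669×10^-3 rad.

0.325°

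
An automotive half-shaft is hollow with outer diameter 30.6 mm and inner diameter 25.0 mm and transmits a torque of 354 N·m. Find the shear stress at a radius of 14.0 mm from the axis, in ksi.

J = π(d_o⁴ − d_i⁴)/32 = π(0.0306⁴ − 0.0250⁴)/32 = 4.773×10^-8 m⁴.
Shear stress varies linearly with radius: τ = T·r/J = 354.0 × 0.0140 / 4.773×10^-8 = 1.038×10^8 Pa.

15.1 ksi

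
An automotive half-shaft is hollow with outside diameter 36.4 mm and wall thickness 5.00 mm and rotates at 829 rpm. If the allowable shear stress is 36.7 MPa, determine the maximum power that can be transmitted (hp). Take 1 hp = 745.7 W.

J = π(d_o⁴ − d_i⁴)/32 = π(0.0364⁴ − 0.0264⁴)/32 = 1.247×10^-7 m⁴.
T_max = τ_allow·J/r = 3.67×10^7 × 1.247×10^-7 / 0.0182 = 251.4 N·m.
ω = 2π·829/60 = 86.81 rad/s, so P_max = T_max·ω = 2.182×10^4 W.

29.3 hp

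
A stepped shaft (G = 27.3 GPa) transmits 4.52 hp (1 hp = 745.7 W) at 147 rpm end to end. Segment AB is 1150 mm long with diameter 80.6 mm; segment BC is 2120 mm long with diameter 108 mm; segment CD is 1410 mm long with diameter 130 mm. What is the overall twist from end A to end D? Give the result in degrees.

0.224°

ω = 2π·147/60 = 15.39 rad/s, so T = P/ω = 4.52×745.7 / 15.39 = 219.0 N·m.
J_AB = π(0.0806)⁴/32 = 4.14×10^-6 m⁴; J_BC = π(0.108)⁴/32 = 1.34×10^-5 m⁴; J_CD = π(0.130)⁴/32 = 2.80×10^-5 m⁴.
θ = (T/G)·Σ L_i/J_i = (219.0/27.3×10⁹)·(1.15/4.14×10^-6 + 2.12/1.34×10^-5 + 1.41/2.80×10^-5) = 3.902×10^-3 rad.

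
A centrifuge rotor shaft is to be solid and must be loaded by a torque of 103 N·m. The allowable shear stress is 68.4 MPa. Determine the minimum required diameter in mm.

For a solid shaft τ_max = 16T/(πd³), so d = (16T/(π τ_allow))^(1/3) = (16·103.0/(π·6.84×10^7))^(1/3) = 0.01972 m.

19.7 mm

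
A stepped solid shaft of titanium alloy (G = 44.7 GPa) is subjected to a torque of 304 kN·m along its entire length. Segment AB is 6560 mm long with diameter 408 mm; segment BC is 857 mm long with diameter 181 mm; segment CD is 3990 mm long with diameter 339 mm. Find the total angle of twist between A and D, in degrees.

J_AB = π(0.408)⁴/32 = 2.72×10^-3 m⁴; J_BC = π(0.181)⁴/32 = 1.05×10^-4 m⁴; J_CD = π(0.339)⁴/32 = 1.30×10^-3 m⁴.
θ = (T/G)·Σ L_i/J_i = (304000/44.7×10⁹)·(6.56/2.72×10^-3 + 0.857/1.05×10^-4 + 3.99/1.30×10^-3) = 0.09264 rad.

5.31°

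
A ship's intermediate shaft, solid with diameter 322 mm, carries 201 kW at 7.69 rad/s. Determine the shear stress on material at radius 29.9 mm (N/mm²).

0.740 N/mm²

ω = 7.69 rad/s, so T = P/ω = 201×10³ / 7.690 = 26140 N·m.
J = πd⁴/32 = π(0.322)⁴/32 = 1.055×10^-3 m⁴.
Shear stress varies linearly with radius: τ = T·r/J = 26140 × 0.0299 / 1.055×10^-3 = 7.405×10^5 Pa.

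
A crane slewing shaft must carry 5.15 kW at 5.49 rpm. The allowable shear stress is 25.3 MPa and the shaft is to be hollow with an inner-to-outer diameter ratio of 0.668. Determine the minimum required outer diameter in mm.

131 mm

ω = 2π·5.49/60 = 0.5749 rad/s, so T = P/ω = 5.15×10³ / 0.5749 = 8958 N·m.
For a hollow shaft with d_i/d_o = 0.668: τ_max = 16T/(π d_o³ (1−k⁴)), so d_o = [16T/(π τ_allow (1−k⁴))]^(1/3) = [16·8958/(π·2.53×10^7·0.8009)]^(1/3) = 0.1311 m.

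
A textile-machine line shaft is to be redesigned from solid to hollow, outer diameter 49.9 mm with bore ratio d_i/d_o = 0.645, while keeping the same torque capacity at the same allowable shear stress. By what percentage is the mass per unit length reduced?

Equal τ_max and T ⇒ the solid shaft needs d_s³ = d_o³(1−k⁴), so d_s = 49.9·(1−0.645⁴)^(1/3) = 46.84 mm.
Area ratio A_h/A_s = d_o²(1−k²)/d_s² = (1−k²)/(1−k⁴)^(2/3) = 0.6629.
Mass saving = 1 − 0.6629 = 33.7 %.

33.7 %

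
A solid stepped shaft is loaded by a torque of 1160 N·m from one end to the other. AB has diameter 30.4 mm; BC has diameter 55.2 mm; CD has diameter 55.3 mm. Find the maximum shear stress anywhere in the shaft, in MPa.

Under the same torque, τ_max = 16T/(πd³) is largest where d is smallest — segment AB (d = 30.4 mm).
τ_max = 16·1160/(π·(0.0304)³) = 2.103×10^8 Pa.

210 MPa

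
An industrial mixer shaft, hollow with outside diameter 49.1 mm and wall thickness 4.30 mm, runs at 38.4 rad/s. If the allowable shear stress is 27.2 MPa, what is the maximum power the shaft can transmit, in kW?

J = π(d_o⁴ − d_i⁴)/32 = π(0.0491⁴ − 0.0405⁴)/32 = 3.065×10^-7 m⁴.
T_max = τ_allow·J/r = 2.72×10^7 × 3.065×10^-7 / 0.0246 = 339.5 N·m.
ω = 38.4 rad/s, so P_max = T_max·ω = 1.304×10^4 W.

13.0 kW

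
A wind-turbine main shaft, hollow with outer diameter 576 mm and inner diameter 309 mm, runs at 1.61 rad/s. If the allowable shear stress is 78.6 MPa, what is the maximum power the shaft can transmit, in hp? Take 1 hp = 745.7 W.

5840 hp

J = π(d_o⁴ − d_i⁴)/32 = π(0.576⁴ − 0.309⁴)/32 = 9.912×10^-3 m⁴.
T_max = τ_allow·J/r = 7.86×10^7 × 9.912×10^-3 / 0.288 = 2.705e6 N·m.
ω = 1.61 rad/s, so P_max = T_max·ω = 4.355×10^6 W.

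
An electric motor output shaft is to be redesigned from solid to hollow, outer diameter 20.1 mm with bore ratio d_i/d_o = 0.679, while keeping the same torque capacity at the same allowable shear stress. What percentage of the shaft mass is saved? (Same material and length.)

36.8 %

Equal τ_max and T ⇒ the solid shaft needs d_s³ = d_o³(1−k⁴), so d_s = 20.1·(1−0.679⁴)^(1/3) = 18.56 mm.
Area ratio A_h/A_s = d_o²(1−k²)/d_s² = (1−k²)/(1−k⁴)^(2/3) = 0.6320.
Mass saving = 1 − 0.6320 = 36.8 %.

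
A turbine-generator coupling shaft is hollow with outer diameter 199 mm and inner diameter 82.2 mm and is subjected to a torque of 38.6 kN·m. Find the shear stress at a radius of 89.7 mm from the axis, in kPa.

J = π(d_o⁴ − d_i⁴)/32 = π(0.199⁴ − 0.0822⁴)/32 = 1.495×10^-4 m⁴.
Shear stress varies linearly with radius: τ = T·r/J = 38600 × 0.0897 / 1.495×10^-4 = 2.316×10^7 Pa.

23200 kPa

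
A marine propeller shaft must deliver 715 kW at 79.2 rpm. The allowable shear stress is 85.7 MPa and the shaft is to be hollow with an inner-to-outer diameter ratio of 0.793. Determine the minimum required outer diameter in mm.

ω = 2π·79.2/60 = 8.294 rad/s, so T = P/ω = 715×10³ / 8.294 = 86210 N·m.
For a hollow shaft with d_i/d_o = 0.793: τ_max = 16T/(π d_o³ (1−k⁴)), so d_o = [16T/(π τ_allow (1−k⁴))]^(1/3) = [16·86210/(π·8.57×10^7·0.6045)]^(1/3) = 0.2039 m.

204 mm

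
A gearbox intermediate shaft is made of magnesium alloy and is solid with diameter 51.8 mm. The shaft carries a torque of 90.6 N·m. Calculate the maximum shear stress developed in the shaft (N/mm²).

J = πd⁴/32 = π(0.0518)⁴/32 = 7.068×10^-7 m⁴.
τ_max = T·r/J = 90.60 × 0.0259 / 7.068×10^-7 = 3.320×10^6 Pa.

3.32 N/mm²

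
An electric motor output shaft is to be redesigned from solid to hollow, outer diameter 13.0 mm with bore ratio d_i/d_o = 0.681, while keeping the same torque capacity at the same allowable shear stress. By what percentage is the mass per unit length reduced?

37.0 %

Equal τ_max and T ⇒ the solid shaft needs d_s³ = d_o³(1−k⁴), so d_s = 13.0·(1−0.681⁴)^(1/3) = 11.99 mm.
Area ratio A_h/A_s = d_o²(1−k²)/d_s² = (1−k²)/(1−k⁴)^(2/3) = 0.6302.
Mass saving = 1 − 0.6302 = 37.0 %.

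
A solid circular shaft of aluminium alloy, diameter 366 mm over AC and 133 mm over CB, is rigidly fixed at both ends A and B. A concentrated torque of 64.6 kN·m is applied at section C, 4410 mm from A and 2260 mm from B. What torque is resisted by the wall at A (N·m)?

62500 N·m

Compatibility: T_A·a/J_AC = T_B·b/J_CB with T_A + T_B = T₀.
J_AC = 1.76×10^-3 m⁴, J_CB = 3.07×10^-5 m⁴, so T_A = T₀·(J_AC/a)/((J_AC/a)+(J_CB/b)) = 62470 N·m, T_B = 2126 N·m.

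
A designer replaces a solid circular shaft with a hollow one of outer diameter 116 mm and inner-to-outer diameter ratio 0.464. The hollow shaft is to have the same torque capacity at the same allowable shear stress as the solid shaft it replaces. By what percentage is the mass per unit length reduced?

Equal τ_max and T ⇒ the solid shaft needs d_s³ = d_o³(1−k⁴), so d_s = 116·(1−0.464⁴)^(1/3) = 114.2 mm.
Area ratio A_h/A_s = d_o²(1−k²)/d_s² = (1−k²)/(1−k⁴)^(2/3) = 0.8099.
Mass saving = 1 − 0.8099 = 19.0 %.

19.0 %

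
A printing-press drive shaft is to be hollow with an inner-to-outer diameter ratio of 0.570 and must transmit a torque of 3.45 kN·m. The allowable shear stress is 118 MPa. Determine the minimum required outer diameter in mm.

For a hollow shaft with d_i/d_o = 0.570: τ_max = 16T/(π d_o³ (1−k⁴)), so d_o = [16T/(π τ_allow (1−k⁴))]^(1/3) = [16·3450/(π·1.18×10^8·0.8944)]^(1/3) = 0.05501 m.

55.0 mm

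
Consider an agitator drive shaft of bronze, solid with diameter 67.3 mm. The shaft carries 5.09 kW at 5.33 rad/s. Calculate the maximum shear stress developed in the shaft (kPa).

ω = 5.33 rad/s, so T = P/ω = 5.09×10³ / 5.330 = 955.0 N·m.
J = πd⁴/32 = π(0.0673)⁴/32 = 2.014×10^-6 m⁴.
τ_max = T·r/J = 955.0 × 0.0336 / 2.014×10^-6 = 1.596×10^7 Pa.

16000 kPa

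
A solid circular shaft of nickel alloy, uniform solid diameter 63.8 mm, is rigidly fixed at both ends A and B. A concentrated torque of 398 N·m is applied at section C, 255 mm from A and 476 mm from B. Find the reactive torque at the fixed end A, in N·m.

259 N·m

With uniform GJ and both ends fixed, compatibility θ_AC = θ_CB gives T_A·a = T_B·b, together with T_A + T_B = T₀.
T_A = T₀·b/(a+b) = 398.0·476/731.0 = 259.2 N·m; T_B = 138.8 N·m.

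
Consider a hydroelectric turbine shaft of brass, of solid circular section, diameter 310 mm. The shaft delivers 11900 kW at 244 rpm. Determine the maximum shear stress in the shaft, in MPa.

79.6 MPa

ω = 2π·244/60 = 25.55 rad/s, so T = P/ω = 11900×10³ / 25.55 = 465700 N·m.
J = πd⁴/32 = π(0.310)⁴/32 = 9.067×10^-4 m⁴.
τ_max = T·r/J = 465700 × 0.155 / 9.067×10^-4 = 7.962×10^7 Pa.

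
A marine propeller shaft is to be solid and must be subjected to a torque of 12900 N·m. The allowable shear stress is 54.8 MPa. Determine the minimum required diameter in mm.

106 mm

For a solid shaft τ_max = 16T/(πd³), so d = (16T/(π τ_allow))^(1/3) = (16·12900/(π·5.48×10^7))^(1/3) = 0.1062 m.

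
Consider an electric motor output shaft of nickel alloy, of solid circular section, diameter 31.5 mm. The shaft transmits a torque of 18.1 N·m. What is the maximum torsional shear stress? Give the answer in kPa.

J = πd⁴/32 = π(0.0315)⁴/32 = 9.666×10^-8 m⁴.
τ_max = T·r/J = 18.10 × 0.0158 / 9.666×10^-8 = 2.949×10^6 Pa.

2950 kPa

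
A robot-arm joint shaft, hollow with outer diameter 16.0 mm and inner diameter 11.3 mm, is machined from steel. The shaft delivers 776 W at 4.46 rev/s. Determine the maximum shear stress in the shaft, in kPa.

45800 kPa

ω = 2π·4.46 = 28.02 rad/s, so T = P/ω = 776 / 28.02 = 27.69 N·m.
J = π(d_o⁴ − d_i⁴)/32 = π(0.0160⁴ − 0.0113⁴)/32 = 4.833×10^-9 m⁴.
τ_max = T·r/J = 27.69 × 0.00800 / 4.833×10^-9 = 4.583×10^7 Pa.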